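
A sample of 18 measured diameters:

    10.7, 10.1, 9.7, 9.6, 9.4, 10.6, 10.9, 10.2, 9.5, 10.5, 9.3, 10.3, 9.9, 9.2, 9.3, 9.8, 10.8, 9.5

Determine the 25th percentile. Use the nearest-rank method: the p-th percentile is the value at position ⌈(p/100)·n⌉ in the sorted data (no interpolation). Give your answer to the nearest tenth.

Sorted: 9.2, 9.3, 9.3, 9.4, 9.5, 9.5, 9.6, 9.7, 9.8, 9.9, 10.1, 10.2, 10.3, 10.5, 10.6, 10.7, 10.8, 10.9.
n = 18.
Position = ⌈25/100 · 18⌉ = ⌈4.5⌉ = 5.
The value at rank 5 is 9.5.

9.5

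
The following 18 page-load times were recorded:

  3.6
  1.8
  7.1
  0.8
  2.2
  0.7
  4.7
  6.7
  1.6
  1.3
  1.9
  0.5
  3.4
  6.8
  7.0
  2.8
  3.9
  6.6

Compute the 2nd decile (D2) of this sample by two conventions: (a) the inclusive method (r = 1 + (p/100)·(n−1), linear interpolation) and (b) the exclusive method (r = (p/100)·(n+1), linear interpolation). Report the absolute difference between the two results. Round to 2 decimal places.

0.22

Sorted: 0.5, 0.7, 0.8, 1.3, 1.6, 1.8, 1.9, 2.2, 2.8, 3.4, 3.6, 3.9, 4.7, 6.6, 6.7, 6.8, 7.0, 7.1.
n = 18.
(a) r = 4.4; between ranks 4 (1.3) and 5 (1.6): 1.42.
(b) r = 3.8; between ranks 3 (0.8) and 4 (1.3): 1.2.
|1.42 − 1.2| = 0.22.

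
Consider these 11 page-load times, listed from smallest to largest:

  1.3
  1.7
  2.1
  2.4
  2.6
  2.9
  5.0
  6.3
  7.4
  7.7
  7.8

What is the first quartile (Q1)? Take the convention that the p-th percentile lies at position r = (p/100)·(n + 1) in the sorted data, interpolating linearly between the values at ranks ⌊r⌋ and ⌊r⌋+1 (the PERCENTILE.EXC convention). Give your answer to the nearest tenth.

2.1

n = 11.
r = (25/100)·(11 + 1) = 3.
r is an integer, so P25 is the value at rank 3: 2.1.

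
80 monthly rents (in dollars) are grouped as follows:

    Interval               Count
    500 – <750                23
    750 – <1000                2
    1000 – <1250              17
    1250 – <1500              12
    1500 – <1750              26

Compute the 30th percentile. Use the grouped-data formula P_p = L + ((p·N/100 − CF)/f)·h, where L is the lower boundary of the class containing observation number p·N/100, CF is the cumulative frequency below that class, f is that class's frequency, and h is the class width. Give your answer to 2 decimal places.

N = 80; target position k = 30/100 · 80 = 24.
Cumulative frequencies: 23, 25, 42, 54, 80.
Observation 24 falls in the class 750 – <1000.
L = 750, CF = 23, f = 2, h = 250.
P30 = 750 + ((24 − 23)/2)·250 = 750 + 125 = 875.

875.00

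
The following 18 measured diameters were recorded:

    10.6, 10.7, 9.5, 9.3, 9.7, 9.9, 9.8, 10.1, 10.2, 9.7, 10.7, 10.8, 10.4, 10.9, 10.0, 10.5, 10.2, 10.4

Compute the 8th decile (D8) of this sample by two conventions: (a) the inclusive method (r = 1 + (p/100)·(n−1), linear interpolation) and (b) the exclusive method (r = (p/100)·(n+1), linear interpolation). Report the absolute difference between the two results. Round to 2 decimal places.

0.04

Sorted: 9.3, 9.5, 9.7, 9.7, 9.8, 9.9, 10.0, 10.1, 10.2, 10.2, 10.4, 10.4, 10.5, 10.6, 10.7, 10.7, 10.8, 10.9.
n = 18.
(a) r = 14.6; between ranks 14 (10.6) and 15 (10.7): 10.66.
(b) r = 15.2; between ranks 15 (10.7) and 16 (10.7): 10.7.
|10.66 − 10.7| = 0.04.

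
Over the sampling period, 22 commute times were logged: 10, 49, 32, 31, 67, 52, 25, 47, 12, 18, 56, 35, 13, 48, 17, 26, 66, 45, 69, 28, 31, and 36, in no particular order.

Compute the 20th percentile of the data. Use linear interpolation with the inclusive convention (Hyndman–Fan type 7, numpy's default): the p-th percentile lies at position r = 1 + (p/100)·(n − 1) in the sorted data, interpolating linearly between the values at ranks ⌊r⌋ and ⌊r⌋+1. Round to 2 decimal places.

Sorted: 10, 12, 13, 17, 18, 25, 26, 28, 31, 31, 32, 35, 36, 45, 47, 48, 49, 52, 56, 66, 67, 69.
n = 22.
r = 1 + (20/100)·(22 − 1) = 1 + 4.2 = 5.2.
Rank 5 is 18 and rank 6 is 25.
Interpolate: 18 + 0.2·(25 − 18) = 18 + 0.2·7 = 19.4.

19.40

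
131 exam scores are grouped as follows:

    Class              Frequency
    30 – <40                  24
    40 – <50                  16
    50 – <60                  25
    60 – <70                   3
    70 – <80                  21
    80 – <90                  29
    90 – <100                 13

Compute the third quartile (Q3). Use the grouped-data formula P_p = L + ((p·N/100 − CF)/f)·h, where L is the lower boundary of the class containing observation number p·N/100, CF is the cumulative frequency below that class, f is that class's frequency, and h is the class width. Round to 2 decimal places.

83.19

N = 131; target position k = 75/100 · 131 = 98.25.
Cumulative frequencies: 24, 40, 65, 68, 89, 118, 131.
Observation 98.25 falls in the class 80 – <90.
L = 80, CF = 89, f = 29, h = 10.
P75 = 80 + ((98.25 − 89)/29)·10 = 80 + 3.18966 = 83.1897.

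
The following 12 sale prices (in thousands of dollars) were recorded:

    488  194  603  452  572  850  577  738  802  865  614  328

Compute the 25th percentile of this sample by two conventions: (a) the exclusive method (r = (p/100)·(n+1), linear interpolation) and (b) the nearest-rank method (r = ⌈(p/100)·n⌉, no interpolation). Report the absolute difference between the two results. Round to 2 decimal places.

9.00

Sorted: 194, 328, 452, 488, 572, 577, 603, 614, 738, 802, 850, 865.
n = 12.
(a) r = 3.25; between ranks 3 (452) and 4 (488): 461.
(b) the nearest-rank method: rank 3 → 452.
|461 − 452| = 9.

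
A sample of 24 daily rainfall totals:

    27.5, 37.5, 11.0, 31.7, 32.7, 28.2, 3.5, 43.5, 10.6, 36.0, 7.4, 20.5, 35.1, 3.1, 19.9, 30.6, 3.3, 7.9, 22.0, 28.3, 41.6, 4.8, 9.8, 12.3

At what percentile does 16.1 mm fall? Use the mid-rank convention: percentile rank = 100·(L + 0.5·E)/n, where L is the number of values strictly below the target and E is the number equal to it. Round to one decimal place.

41.7

Sorted: 3.1, 3.3, 3.5, 4.8, 7.4, 7.9, 9.8, 10.6, 11.0, 12.3, 19.9, 20.5, 22.0, 27.5, 28.2, 28.3, 30.6, 31.7, 32.7, 35.1, 36.0, 37.5, 41.6, 43.5.
Count below 16.1: L = 10; count equal: E = 0; n = 24.
Percentile rank = 100·(10 + 0.5·0)/24 = 100·10/24 = 41.67.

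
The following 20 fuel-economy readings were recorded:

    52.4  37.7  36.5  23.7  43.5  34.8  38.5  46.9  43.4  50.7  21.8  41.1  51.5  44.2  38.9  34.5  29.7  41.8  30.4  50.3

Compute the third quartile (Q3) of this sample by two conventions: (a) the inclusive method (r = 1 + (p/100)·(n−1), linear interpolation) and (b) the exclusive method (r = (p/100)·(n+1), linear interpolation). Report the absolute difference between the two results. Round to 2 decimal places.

1.35

Sorted: 21.8, 23.7, 29.7, 30.4, 34.5, 34.8, 36.5, 37.7, 38.5, 38.9, 41.1, 41.8, 43.4, 43.5, 44.2, 46.9, 50.3, 50.7, 51.5, 52.4.
n = 20.
(a) r = 15.25; between ranks 15 (44.2) and 16 (46.9): 44.875.
(b) r = 15.75; between ranks 15 (44.2) and 16 (46.9): 46.225.
|44.875 − 46.225| = 1.35.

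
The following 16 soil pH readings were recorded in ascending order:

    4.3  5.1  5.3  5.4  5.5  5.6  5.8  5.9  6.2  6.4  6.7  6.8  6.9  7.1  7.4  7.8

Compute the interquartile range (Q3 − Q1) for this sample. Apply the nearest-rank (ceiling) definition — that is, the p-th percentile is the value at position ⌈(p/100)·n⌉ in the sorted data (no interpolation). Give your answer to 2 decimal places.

1.40

n = 16.
P25: rank ⌈25/100·16⌉ = 4 → 5.4.
P75: rank ⌈75/100·16⌉ = 12 → 6.8.
Difference: 6.8 − 5.4 = 1.4.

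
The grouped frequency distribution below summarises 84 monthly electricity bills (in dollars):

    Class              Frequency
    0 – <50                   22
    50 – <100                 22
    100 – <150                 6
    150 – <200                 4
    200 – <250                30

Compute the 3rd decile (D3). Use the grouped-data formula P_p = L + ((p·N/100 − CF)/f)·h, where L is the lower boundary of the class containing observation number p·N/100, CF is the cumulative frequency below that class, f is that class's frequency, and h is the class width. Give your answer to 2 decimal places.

N = 84; target position k = 30/100 · 84 = 25.2.
Cumulative frequencies: 22, 44, 50, 54, 84.
Observation 25.2 falls in the class 50 – <100.
L = 50, CF = 22, f = 22, h = 50.
P30 = 50 + ((25.2 − 22)/22)·50 = 50 + 7.27273 = 57.2727.

57.27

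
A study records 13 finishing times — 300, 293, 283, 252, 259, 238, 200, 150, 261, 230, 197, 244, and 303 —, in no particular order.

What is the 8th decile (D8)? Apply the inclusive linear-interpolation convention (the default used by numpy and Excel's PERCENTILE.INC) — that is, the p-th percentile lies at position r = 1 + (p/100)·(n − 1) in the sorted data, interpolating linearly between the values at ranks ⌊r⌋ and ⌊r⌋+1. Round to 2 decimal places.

Sorted: 150, 197, 200, 230, 238, 244, 252, 259, 261, 283, 293, 300, 303.
n = 13.
r = 1 + (80/100)·(13 − 1) = 1 + 9.6 = 10.6.
Rank 10 is 283 and rank 11 is 293.
Interpolate: 283 + 0.6·(293 − 283) = 283 + 0.6·10 = 289.

289.00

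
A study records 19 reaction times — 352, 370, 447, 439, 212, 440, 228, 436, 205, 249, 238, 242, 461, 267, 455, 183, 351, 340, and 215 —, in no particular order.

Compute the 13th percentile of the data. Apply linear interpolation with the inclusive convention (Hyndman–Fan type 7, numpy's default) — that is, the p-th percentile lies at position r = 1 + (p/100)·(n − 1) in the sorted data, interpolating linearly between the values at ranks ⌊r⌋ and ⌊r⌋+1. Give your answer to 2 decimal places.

Sorted: 183, 205, 212, 215, 228, 238, 242, 249, 267, 340, 351, 352, 370, 436, 439, 440, 447, 455, 461.
n = 19.
r = 1 + (13/100)·(19 − 1) = 1 + 2.34 = 3.34.
Rank 3 is 212 and rank 4 is 215.
Interpolate: 212 + 0.34·(215 − 212) = 212 + 0.34·3 = 213.02.

213.02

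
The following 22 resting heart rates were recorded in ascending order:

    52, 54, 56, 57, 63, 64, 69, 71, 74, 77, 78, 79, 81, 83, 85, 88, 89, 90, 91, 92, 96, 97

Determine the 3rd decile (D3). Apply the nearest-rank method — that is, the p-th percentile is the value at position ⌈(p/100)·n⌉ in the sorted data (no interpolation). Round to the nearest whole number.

69

n = 22.
Position = ⌈30/100 · 22⌉ = ⌈6.6⌉ = 7.
The value at rank 7 is 69.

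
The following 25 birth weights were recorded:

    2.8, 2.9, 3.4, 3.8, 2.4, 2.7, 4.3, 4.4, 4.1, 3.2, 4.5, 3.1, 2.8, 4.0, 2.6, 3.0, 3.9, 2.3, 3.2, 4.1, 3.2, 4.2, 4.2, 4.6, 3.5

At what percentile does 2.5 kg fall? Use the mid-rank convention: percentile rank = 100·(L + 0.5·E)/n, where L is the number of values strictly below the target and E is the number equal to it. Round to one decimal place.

Sorted: 2.3, 2.4, 2.6, 2.7, 2.8, 2.8, 2.9, 3.0, 3.1, 3.2, 3.2, 3.2, 3.4, 3.5, 3.8, 3.9, 4.0, 4.1, 4.1, 4.2, 4.2, 4.3, 4.4, 4.5, 4.6.
Count below 2.5: L = 2; count equal: E = 0; n = 25.
Percentile rank = 100·(2 + 0.5·0)/25 = 100·2/25 = 8.

8.0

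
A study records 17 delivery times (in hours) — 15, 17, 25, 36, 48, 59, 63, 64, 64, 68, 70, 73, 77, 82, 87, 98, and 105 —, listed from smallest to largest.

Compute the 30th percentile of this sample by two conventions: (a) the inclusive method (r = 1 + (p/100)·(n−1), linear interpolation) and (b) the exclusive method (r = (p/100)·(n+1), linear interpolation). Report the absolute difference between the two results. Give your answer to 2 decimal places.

n = 17.
(a) r = 5.8; between ranks 5 (48) and 6 (59): 56.8.
(b) r = 5.4; between ranks 5 (48) and 6 (59): 52.4.
|56.8 − 52.4| = 4.4.

4.40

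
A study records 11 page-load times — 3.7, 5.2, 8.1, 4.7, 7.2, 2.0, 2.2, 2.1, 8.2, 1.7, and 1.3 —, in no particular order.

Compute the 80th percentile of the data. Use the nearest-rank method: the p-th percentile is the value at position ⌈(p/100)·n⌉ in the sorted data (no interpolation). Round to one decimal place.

Sorted: 1.3, 1.7, 2.0, 2.1, 2.2, 3.7, 4.7, 5.2, 7.2, 8.1, 8.2.
n = 11.
Position = ⌈80/100 · 11⌉ = ⌈8.8⌉ = 9.
The value at rank 9 is 7.2.

7.2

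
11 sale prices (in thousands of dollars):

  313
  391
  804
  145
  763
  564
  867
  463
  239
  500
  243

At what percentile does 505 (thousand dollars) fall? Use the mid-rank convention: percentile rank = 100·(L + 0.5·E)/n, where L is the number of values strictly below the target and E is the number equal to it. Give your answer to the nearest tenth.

63.6

Sorted: 145, 239, 243, 313, 391, 463, 500, 564, 763, 804, 867.
Count below 505: L = 7; count equal: E = 0; n = 11.
Percentile rank = 100·(7 + 0.5·0)/11 = 100·7/11 = 63.64.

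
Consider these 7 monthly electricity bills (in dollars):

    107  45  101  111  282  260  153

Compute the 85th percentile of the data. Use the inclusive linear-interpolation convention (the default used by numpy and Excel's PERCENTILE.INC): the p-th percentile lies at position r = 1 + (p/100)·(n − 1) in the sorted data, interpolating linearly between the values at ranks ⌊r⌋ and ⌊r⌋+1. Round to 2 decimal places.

262.20

Sorted: 45, 101, 107, 111, 153, 260, 282.
n = 7.
r = 1 + (85/100)·(7 − 1) = 1 + 5.1 = 6.1.
Rank 6 is 260 and rank 7 is 282.
Interpolate: 260 + 0.1·(282 − 260) = 260 + 0.1·22 = 262.2.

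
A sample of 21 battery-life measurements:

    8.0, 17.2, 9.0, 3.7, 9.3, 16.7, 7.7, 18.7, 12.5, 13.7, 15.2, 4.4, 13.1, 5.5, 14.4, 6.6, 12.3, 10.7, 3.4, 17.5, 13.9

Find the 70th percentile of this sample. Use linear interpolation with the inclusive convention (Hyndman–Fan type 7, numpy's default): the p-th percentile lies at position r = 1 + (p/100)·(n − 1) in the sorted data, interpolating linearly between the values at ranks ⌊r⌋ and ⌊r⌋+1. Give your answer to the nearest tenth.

13.9

Sorted: 3.4, 3.7, 4.4, 5.5, 6.6, 7.7, 8.0, 9.0, 9.3, 10.7, 12.3, 12.5, 13.1, 13.7, 13.9, 14.4, 15.2, 16.7, 17.2, 17.5, 18.7.
n = 21.
r = 1 + (70/100)·(21 − 1) = 1 + 14 = 15.
r is an integer, so P70 is the value at rank 15: 13.9.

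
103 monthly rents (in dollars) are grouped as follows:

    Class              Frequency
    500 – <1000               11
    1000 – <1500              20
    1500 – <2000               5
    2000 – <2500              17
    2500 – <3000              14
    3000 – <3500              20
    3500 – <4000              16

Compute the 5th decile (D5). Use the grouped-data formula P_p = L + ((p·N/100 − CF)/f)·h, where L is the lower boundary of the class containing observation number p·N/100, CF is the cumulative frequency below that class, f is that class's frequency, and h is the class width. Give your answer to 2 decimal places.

2455.88

N = 103; target position k = 50/100 · 103 = 51.5.
Cumulative frequencies: 11, 31, 36, 53, 67, 87, 103.
Observation 51.5 falls in the class 2000 – <2500.
L = 2000, CF = 36, f = 17, h = 500.
P50 = 2000 + ((51.5 − 36)/17)·500 = 2000 + 455.882 = 2455.88.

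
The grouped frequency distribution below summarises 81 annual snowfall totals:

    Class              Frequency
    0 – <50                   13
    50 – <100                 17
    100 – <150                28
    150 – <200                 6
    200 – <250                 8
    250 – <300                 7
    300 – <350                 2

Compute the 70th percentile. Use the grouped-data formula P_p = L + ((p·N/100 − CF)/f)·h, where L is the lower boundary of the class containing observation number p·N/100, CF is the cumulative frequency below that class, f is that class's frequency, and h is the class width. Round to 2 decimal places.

147.68

N = 81; target position k = 70/100 · 81 = 56.7.
Cumulative frequencies: 13, 30, 58, 64, 72, 79, 81.
Observation 56.7 falls in the class 100 – <150.
L = 100, CF = 30, f = 28, h = 50.
P70 = 100 + ((56.7 − 30)/28)·50 = 100 + 47.6786 = 147.679.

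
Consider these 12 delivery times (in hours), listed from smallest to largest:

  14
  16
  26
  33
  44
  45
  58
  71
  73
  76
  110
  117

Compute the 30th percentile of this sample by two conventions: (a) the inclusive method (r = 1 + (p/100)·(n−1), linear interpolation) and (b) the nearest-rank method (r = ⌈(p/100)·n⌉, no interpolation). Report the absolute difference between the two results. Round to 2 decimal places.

n = 12.
(a) r = 4.3; between ranks 4 (33) and 5 (44): 36.3.
(b) the nearest-rank method: rank 4 → 33.
|36.3 − 33| = 3.3.

3.30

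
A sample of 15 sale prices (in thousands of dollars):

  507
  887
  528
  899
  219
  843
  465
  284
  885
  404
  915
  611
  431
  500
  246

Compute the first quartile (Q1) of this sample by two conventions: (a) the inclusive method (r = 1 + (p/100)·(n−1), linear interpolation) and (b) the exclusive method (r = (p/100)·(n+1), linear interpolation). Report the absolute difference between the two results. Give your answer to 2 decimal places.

13.50

Sorted: 219, 246, 284, 404, 431, 465, 500, 507, 528, 611, 843, 885, 887, 899, 915.
n = 15.
(a) r = 4.5; between ranks 4 (404) and 5 (431): 417.5.
(b) r = 4 → value at rank 4 = 404.
|417.5 − 404| = 13.5.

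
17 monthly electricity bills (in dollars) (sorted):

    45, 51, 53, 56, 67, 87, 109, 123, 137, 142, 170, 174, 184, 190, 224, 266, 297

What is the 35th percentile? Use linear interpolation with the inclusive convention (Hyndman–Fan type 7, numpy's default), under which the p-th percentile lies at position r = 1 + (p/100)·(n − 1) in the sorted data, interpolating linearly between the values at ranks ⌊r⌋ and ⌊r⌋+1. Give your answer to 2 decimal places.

n = 17.
r = 1 + (35/100)·(17 − 1) = 1 + 5.6 = 6.6.
Rank 6 is 87 and rank 7 is 109.
Interpolate: 87 + 0.6·(109 − 87) = 87 + 0.6·22 = 100.2.

100.20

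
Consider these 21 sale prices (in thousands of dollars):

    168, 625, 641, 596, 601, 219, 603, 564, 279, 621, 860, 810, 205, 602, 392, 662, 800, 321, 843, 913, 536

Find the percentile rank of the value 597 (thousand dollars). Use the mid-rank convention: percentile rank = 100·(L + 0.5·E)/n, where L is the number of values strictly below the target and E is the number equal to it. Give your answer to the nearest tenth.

42.9

Sorted: 168, 205, 219, 279, 321, 392, 536, 564, 596, 601, 602, 603, 621, 625, 641, 662, 800, 810, 843, 860, 913.
Count below 597: L = 9; count equal: E = 0; n = 21.
Percentile rank = 100·(9 + 0.5·0)/21 = 100·9/21 = 42.86.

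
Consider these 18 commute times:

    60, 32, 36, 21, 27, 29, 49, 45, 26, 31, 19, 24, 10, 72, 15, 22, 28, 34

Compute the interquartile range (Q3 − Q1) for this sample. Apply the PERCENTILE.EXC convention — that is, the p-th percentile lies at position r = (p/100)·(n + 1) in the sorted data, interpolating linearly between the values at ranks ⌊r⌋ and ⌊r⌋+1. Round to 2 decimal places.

Sorted: 10, 15, 19, 21, 22, 24, 26, 27, 28, 29, 31, 32, 34, 36, 45, 49, 60, 72.
n = 18.
P25: r = 4.75; ranks 4–5 are 21, 22; interpolating gives 21.75.
P75: r = 14.25; ranks 14–15 are 36, 45; interpolating gives 38.25.
Difference: 38.25 − 21.75 = 16.5.

16.50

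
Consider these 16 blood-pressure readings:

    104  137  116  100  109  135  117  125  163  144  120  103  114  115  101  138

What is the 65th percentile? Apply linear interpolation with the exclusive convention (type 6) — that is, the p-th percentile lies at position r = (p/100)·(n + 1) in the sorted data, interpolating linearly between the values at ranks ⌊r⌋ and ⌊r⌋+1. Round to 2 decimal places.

Sorted: 100, 101, 103, 104, 109, 114, 115, 116, 117, 120, 125, 135, 137, 138, 144, 163.
n = 16.
r = (65/100)·(16 + 1) = 11.05.
Rank 11 is 125 and rank 12 is 135.
Interpolate: 125 + 0.05·(135 − 125) = 125 + 0.05·10 = 125.5.

125.50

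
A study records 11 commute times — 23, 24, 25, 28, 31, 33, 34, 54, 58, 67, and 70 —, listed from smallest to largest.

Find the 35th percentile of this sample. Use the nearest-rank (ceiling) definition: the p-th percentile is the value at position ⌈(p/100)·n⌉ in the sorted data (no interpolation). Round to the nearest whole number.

n = 11.
Position = ⌈35/100 · 11⌉ = ⌈3.85⌉ = 4.
The value at rank 4 is 28.

28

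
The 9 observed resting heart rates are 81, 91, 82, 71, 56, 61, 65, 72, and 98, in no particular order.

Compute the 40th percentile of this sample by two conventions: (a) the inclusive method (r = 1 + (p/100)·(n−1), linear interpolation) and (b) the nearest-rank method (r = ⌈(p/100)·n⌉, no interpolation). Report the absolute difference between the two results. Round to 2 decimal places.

Sorted: 56, 61, 65, 71, 72, 81, 82, 91, 98.
n = 9.
(a) r = 4.2; between ranks 4 (71) and 5 (72): 71.2.
(b) the nearest-rank method: rank 4 → 71.
|71.2 − 71| = 0.2.

0.20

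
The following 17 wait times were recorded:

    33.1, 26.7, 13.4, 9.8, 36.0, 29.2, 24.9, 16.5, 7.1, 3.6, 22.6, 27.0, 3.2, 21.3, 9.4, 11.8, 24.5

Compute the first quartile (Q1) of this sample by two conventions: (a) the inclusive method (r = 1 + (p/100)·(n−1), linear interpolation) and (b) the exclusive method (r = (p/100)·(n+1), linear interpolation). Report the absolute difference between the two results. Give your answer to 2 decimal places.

0.20

Sorted: 3.2, 3.6, 7.1, 9.4, 9.8, 11.8, 13.4, 16.5, 21.3, 22.6, 24.5, 24.9, 26.7, 27.0, 29.2, 33.1, 36.0.
n = 17.
(a) r = 5 → value at rank 5 = 9.8.
(b) r = 4.5; between ranks 4 (9.4) and 5 (9.8): 9.6.
|9.8 − 9.6| = 0.2.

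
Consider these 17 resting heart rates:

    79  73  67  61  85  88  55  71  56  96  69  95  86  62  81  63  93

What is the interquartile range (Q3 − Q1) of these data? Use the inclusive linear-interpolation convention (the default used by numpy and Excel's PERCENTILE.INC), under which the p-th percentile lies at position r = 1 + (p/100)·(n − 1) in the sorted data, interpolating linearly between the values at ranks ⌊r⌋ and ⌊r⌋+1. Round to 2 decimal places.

Sorted: 55, 56, 61, 62, 63, 67, 69, 71, 73, 79, 81, 85, 86, 88, 93, 95, 96.
n = 17.
P25: r = 5 (integer) → 63.
P75: r = 13 (integer) → 86.
Difference: 86 − 63 = 23.

23.00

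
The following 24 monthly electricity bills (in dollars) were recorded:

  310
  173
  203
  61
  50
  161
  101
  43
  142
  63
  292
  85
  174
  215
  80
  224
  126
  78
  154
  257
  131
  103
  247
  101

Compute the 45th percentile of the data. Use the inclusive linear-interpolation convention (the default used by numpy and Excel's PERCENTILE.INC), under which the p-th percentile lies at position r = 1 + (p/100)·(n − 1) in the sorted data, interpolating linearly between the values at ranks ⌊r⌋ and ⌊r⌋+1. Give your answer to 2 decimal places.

Sorted: 43, 50, 61, 63, 78, 80, 85, 101, 101, 103, 126, 131, 142, 154, 161, 173, 174, 203, 215, 224, 247, 257, 292, 310.
n = 24.
r = 1 + (45/100)·(24 − 1) = 1 + 10.35 = 11.35.
Rank 11 is 126 and rank 12 is 131.
Interpolate: 126 + 0.35·(131 − 126) = 126 + 0.35·5 = 127.75.

127.75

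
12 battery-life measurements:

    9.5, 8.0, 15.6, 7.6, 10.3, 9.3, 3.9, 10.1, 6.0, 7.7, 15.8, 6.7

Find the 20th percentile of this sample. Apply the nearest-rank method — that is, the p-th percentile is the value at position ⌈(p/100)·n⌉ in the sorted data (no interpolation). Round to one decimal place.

6.7

Sorted: 3.9, 6.0, 6.7, 7.6, 7.7, 8.0, 9.3, 9.5, 10.1, 10.3, 15.6, 15.8.
n = 12.
Position = ⌈20/100 · 12⌉ = ⌈2.4⌉ = 3.
The value at rank 3 is 6.7.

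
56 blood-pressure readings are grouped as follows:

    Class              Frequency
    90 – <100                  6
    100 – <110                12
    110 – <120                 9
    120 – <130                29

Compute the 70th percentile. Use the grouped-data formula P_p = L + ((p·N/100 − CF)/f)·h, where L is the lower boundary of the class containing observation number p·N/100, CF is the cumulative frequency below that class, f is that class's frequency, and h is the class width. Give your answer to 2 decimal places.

124.21

N = 56; target position k = 70/100 · 56 = 39.2.
Cumulative frequencies: 6, 18, 27, 56.
Observation 39.2 falls in the class 120 – <130.
L = 120, CF = 27, f = 29, h = 10.
P70 = 120 + ((39.2 − 27)/29)·10 = 120 + 4.2069 = 124.207.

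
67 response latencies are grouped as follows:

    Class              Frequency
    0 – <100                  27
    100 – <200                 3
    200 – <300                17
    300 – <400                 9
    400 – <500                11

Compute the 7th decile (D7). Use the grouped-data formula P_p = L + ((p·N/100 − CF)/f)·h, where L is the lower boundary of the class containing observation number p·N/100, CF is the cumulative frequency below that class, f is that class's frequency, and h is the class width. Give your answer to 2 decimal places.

299.41

N = 67; target position k = 70/100 · 67 = 46.9.
Cumulative frequencies: 27, 30, 47, 56, 67.
Observation 46.9 falls in the class 200 – <300.
L = 200, CF = 30, f = 17, h = 100.
P70 = 200 + ((46.9 − 30)/17)·100 = 200 + 99.4118 = 299.412.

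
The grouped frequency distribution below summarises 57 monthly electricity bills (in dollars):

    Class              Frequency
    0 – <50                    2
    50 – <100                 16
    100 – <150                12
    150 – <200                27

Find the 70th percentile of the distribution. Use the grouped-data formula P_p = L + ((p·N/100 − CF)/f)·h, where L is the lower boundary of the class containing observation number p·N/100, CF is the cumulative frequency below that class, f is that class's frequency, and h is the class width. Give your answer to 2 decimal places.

N = 57; target position k = 70/100 · 57 = 39.9.
Cumulative frequencies: 2, 18, 30, 57.
Observation 39.9 falls in the class 150 – <200.
L = 150, CF = 30, f = 27, h = 50.
P70 = 150 + ((39.9 − 30)/27)·50 = 150 + 18.3333 = 168.333.

168.33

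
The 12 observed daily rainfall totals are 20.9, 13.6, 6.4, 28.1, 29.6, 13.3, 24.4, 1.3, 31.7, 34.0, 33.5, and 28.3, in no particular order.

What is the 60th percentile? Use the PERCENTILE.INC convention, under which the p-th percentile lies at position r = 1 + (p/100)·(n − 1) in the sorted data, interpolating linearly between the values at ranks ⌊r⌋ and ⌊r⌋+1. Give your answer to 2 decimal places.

28.22

Sorted: 1.3, 6.4, 13.3, 13.6, 20.9, 24.4, 28.1, 28.3, 29.6, 31.7, 33.5, 34.0.
n = 12.
r = 1 + (60/100)·(12 − 1) = 1 + 6.6 = 7.6.
Rank 7 is 28.1 and rank 8 is 28.3.
Interpolate: 28.1 + 0.6·(28.3 − 28.1) = 28.1 + 0.6·0.2 = 28.22.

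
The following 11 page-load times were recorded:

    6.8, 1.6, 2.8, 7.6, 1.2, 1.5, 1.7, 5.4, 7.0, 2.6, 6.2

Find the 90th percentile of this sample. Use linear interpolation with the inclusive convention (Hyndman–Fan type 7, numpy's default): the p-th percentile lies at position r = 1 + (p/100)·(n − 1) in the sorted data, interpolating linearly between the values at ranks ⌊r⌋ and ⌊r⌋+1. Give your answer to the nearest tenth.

Sorted: 1.2, 1.5, 1.6, 1.7, 2.6, 2.8, 5.4, 6.2, 6.8, 7.0, 7.6.
n = 11.
r = 1 + (90/100)·(11 − 1) = 1 + 9 = 10.
r is an integer, so P90 is the value at rank 10: 7.0.

7.0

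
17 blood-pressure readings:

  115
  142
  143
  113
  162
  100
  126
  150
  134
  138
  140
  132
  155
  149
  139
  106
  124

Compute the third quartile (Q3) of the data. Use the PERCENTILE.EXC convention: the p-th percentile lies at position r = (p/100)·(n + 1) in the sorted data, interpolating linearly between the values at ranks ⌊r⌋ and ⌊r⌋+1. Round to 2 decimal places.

146.00

Sorted: 100, 106, 113, 115, 124, 126, 132, 134, 138, 139, 140, 142, 143, 149, 150, 155, 162.
n = 17.
r = (75/100)·(17 + 1) = 13.5.
Rank 13 is 143 and rank 14 is 149.
Interpolate: 143 + 0.5·(149 − 143) = 143 + 0.5·6 = 146.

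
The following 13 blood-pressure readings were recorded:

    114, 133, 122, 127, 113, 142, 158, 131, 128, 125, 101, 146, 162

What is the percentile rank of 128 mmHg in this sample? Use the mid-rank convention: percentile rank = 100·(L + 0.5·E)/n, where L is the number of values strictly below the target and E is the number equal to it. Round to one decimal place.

50.0

Sorted: 101, 113, 114, 122, 125, 127, 128, 131, 133, 142, 146, 158, 162.
Count below 128: L = 6; count equal: E = 1; n = 13.
Percentile rank = 100·(6 + 0.5·1)/13 = 100·6.5/13 = 50.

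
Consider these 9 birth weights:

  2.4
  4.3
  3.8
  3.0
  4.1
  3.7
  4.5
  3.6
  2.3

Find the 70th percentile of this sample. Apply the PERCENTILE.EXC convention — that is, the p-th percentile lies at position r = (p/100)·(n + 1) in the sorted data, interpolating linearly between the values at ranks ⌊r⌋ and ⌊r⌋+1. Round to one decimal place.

4.1

Sorted: 2.3, 2.4, 3.0, 3.6, 3.7, 3.8, 4.1, 4.3, 4.5.
n = 9.
r = (70/100)·(9 + 1) = 7.
r is an integer, so P70 is the value at rank 7: 4.1.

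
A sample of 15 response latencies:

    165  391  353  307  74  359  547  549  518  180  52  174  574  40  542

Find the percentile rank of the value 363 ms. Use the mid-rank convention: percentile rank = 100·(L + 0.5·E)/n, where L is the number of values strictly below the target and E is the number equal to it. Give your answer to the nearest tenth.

Sorted: 40, 52, 74, 165, 174, 180, 307, 353, 359, 391, 518, 542, 547, 549, 574.
Count below 363: L = 9; count equal: E = 0; n = 15.
Percentile rank = 100·(9 + 0.5·0)/15 = 100·9/15 = 60.

60.0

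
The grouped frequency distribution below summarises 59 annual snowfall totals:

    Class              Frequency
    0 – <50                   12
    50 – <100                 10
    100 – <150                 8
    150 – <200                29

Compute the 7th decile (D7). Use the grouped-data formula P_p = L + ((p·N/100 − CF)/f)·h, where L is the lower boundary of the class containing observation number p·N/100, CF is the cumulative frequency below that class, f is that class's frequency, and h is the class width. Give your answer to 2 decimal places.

169.48

N = 59; target position k = 70/100 · 59 = 41.3.
Cumulative frequencies: 12, 22, 30, 59.
Observation 41.3 falls in the class 150 – <200.
L = 150, CF = 30, f = 29, h = 50.
P70 = 150 + ((41.3 − 30)/29)·50 = 150 + 19.4828 = 169.483.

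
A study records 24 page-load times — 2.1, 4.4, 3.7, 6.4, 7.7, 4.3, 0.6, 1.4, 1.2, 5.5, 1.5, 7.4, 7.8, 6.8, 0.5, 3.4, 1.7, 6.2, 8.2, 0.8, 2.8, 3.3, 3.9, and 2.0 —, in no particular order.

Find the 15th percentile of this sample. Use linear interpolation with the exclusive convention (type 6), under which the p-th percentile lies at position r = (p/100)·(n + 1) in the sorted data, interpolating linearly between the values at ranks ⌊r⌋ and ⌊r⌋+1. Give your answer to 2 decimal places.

1.10

Sorted: 0.5, 0.6, 0.8, 1.2, 1.4, 1.5, 1.7, 2.0, 2.1, 2.8, 3.3, 3.4, 3.7, 3.9, 4.3, 4.4, 5.5, 6.2, 6.4, 6.8, 7.4, 7.7, 7.8, 8.2.
n = 24.
r = (15/100)·(24 + 1) = 3.75.
Rank 3 is 0.8 and rank 4 is 1.2.
Interpolate: 0.8 + 0.75·(1.2 − 0.8) = 0.8 + 0.75·0.4 = 1.1.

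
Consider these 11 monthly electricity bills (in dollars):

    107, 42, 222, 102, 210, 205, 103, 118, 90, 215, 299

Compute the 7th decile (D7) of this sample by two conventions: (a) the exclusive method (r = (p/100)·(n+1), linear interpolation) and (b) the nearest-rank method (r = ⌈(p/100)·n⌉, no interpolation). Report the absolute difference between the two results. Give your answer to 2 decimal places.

Sorted: 42, 90, 102, 103, 107, 118, 205, 210, 215, 222, 299.
n = 11.
(a) r = 8.4; between ranks 8 (210) and 9 (215): 212.
(b) the nearest-rank method: rank 8 → 210.
|212 − 210| = 2.

2.00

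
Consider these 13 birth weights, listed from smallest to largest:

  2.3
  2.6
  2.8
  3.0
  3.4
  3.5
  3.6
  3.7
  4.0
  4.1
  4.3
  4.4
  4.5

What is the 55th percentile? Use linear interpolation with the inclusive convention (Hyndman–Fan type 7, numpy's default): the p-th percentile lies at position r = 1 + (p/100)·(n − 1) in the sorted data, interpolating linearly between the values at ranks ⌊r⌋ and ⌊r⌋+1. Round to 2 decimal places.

n = 13.
r = 1 + (55/100)·(13 − 1) = 1 + 6.6 = 7.6.
Rank 7 is 3.6 and rank 8 is 3.7.
Interpolate: 3.6 + 0.6·(3.7 − 3.6) = 3.6 + 0.6·0.1 = 3.66.

3.66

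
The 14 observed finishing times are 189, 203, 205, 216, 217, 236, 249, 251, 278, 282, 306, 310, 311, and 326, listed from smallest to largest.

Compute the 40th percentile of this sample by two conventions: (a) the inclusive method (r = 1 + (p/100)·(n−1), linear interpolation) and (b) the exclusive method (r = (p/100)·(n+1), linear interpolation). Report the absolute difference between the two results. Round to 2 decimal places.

n = 14.
(a) r = 6.2; between ranks 6 (236) and 7 (249): 238.6.
(b) r = 6 → value at rank 6 = 236.
|238.6 − 236| = 2.6.

2.60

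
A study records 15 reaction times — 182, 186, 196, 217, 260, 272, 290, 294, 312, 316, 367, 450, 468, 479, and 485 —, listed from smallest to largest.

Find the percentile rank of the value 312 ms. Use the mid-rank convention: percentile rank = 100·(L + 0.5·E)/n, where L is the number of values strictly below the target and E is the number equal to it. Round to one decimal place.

56.7

Count below 312: L = 8; count equal: E = 1; n = 15.
Percentile rank = 100·(8 + 0.5·1)/15 = 100·8.5/15 = 56.67.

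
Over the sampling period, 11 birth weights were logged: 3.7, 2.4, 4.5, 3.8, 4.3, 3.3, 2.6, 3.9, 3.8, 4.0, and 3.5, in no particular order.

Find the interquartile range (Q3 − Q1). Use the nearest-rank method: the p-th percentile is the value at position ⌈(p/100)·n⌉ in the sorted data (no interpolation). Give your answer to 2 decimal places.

Sorted: 2.4, 2.6, 3.3, 3.5, 3.7, 3.8, 3.8, 3.9, 4.0, 4.3, 4.5.
n = 11.
P25: rank ⌈25/100·11⌉ = 3 → 3.3.
P75: rank ⌈75/100·11⌉ = 9 → 4.
Difference: 4 − 3.3 = 0.7.

0.70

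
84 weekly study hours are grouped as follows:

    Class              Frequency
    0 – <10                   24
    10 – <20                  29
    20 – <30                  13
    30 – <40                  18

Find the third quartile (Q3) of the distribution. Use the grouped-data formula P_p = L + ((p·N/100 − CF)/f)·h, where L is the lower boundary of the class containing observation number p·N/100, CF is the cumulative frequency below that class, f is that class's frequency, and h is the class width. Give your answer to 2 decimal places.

27.69

N = 84; target position k = 75/100 · 84 = 63.
Cumulative frequencies: 24, 53, 66, 84.
Observation 63 falls in the class 20 – <30.
L = 20, CF = 53, f = 13, h = 10.
P75 = 20 + ((63 − 53)/13)·10 = 20 + 7.69231 = 27.6923.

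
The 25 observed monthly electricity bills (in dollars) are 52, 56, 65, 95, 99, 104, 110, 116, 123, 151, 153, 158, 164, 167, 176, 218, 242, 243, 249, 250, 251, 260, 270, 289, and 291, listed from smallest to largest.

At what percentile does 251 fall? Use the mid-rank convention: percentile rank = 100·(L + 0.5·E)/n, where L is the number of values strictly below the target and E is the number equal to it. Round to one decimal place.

Count below 251: L = 20; count equal: E = 1; n = 25.
Percentile rank = 100·(20 + 0.5·1)/25 = 100·20.5/25 = 82.

82.0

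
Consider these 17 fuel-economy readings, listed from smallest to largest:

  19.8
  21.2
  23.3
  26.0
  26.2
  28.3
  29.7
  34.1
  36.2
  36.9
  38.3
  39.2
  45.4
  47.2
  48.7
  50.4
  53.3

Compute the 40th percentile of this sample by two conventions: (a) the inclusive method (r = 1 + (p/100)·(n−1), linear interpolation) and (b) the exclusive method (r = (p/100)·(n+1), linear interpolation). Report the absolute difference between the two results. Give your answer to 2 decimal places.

n = 17.
(a) r = 7.4; between ranks 7 (29.7) and 8 (34.1): 31.46.
(b) r = 7.2; between ranks 7 (29.7) and 8 (34.1): 30.58.
|31.46 − 30.58| = 0.88.

0.88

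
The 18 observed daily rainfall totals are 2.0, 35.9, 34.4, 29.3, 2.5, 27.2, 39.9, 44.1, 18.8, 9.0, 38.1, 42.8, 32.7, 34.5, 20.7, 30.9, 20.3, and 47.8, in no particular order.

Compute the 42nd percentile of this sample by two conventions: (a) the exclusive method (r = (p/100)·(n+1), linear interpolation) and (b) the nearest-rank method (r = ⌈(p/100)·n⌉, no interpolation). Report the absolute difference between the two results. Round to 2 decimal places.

Sorted: 2.0, 2.5, 9.0, 18.8, 20.3, 20.7, 27.2, 29.3, 30.9, 32.7, 34.4, 34.5, 35.9, 38.1, 39.9, 42.8, 44.1, 47.8.
n = 18.
(a) r = 7.98; between ranks 7 (27.2) and 8 (29.3): 29.258.
(b) the nearest-rank method: rank 8 → 29.3.
|29.258 − 29.3| = 0.042.

0.04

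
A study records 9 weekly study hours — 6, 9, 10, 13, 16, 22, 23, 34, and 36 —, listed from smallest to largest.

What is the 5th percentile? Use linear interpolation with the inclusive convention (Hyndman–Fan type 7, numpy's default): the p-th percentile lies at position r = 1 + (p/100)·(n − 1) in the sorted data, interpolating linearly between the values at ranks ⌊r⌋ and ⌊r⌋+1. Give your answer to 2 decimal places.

7.20

n = 9.
r = 1 + (5/100)·(9 − 1) = 1 + 0.4 = 1.4.
Rank 1 is 6 and rank 2 is 9.
Interpolate: 6 + 0.4·(9 − 6) = 6 + 0.4·3 = 7.2.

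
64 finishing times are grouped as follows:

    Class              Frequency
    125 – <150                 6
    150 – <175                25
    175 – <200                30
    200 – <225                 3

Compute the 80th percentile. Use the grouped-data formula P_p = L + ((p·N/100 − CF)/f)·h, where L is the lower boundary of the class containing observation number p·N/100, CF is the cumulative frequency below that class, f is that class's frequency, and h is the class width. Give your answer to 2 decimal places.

191.83

N = 64; target position k = 80/100 · 64 = 51.2.
Cumulative frequencies: 6, 31, 61, 64.
Observation 51.2 falls in the class 175 – <200.
L = 175, CF = 31, f = 30, h = 25.
P80 = 175 + ((51.2 − 31)/30)·25 = 175 + 16.8333 = 191.833.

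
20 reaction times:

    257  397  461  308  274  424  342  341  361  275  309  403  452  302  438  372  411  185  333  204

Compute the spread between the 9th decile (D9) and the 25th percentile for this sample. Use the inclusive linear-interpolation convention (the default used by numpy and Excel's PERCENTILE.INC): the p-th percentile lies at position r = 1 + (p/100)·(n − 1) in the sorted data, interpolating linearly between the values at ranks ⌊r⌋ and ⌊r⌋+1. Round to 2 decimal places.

Sorted: 185, 204, 257, 274, 275, 302, 308, 309, 333, 341, 342, 361, 372, 397, 403, 411, 424, 438, 452, 461.
n = 20.
P25: r = 5.75; ranks 5–6 are 275, 302; interpolating gives 295.25.
P90: r = 18.1; ranks 18–19 are 438, 452; interpolating gives 439.4.
Difference: 439.4 − 295.25 = 144.15.

144.15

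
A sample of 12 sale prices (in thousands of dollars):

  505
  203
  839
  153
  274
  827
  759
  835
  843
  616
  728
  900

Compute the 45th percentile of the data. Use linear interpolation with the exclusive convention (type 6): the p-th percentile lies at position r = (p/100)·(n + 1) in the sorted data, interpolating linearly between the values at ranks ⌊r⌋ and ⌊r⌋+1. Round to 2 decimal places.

711.20

Sorted: 153, 203, 274, 505, 616, 728, 759, 827, 835, 839, 843, 900.
n = 12.
r = (45/100)·(12 + 1) = 5.85.
Rank 5 is 616 and rank 6 is 728.
Interpolate: 616 + 0.85·(728 − 616) = 616 + 0.85·112 = 711.2.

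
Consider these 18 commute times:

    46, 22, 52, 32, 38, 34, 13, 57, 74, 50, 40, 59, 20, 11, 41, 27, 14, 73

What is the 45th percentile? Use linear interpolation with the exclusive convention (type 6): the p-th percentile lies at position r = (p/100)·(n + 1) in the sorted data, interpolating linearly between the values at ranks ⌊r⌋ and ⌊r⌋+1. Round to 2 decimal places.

Sorted: 11, 13, 14, 20, 22, 27, 32, 34, 38, 40, 41, 46, 50, 52, 57, 59, 73, 74.
n = 18.
r = (45/100)·(18 + 1) = 8.55.
Rank 8 is 34 and rank 9 is 38.
Interpolate: 34 + 0.55·(38 − 34) = 34 + 0.55·4 = 36.2.

36.20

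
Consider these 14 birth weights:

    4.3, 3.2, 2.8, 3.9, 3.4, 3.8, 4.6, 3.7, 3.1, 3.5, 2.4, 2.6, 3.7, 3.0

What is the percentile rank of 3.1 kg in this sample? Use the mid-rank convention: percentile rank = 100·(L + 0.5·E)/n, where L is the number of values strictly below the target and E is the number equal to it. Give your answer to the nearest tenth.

Sorted: 2.4, 2.6, 2.8, 3.0, 3.1, 3.2, 3.4, 3.5, 3.7, 3.7, 3.8, 3.9, 4.3, 4.6.
Count below 3.1: L = 4; count equal: E = 1; n = 14.
Percentile rank = 100·(4 + 0.5·1)/14 = 100·4.5/14 = 32.14.

32.1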